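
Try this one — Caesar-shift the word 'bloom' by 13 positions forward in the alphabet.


Shift each letter by 13: b -> o, l -> y, o -> b, o -> b, m -> z. Result: 'oybbz'.

oybbz


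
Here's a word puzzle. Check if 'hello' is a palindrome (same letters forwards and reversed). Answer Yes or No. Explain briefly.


Forward: 'hello'
Reversed: 'olleh'
They differ.

No


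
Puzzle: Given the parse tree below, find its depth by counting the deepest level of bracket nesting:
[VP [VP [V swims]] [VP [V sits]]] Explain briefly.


Count bracket nesting levels:
'[' at pos 0: depth = 1
'[' at pos 4: depth = 2
'[' at pos 8: depth = 3
'[' at pos 19: depth = 2
'[' at pos 23: depth = 3
Maximum depth reached: 3

3


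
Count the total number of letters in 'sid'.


Spell out 'sid' and number each letter: s(1), i(2), d(3). Total: 3 letters.

3


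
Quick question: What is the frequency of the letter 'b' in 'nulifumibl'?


Letter 'b' in 'nulifumibl': found at position(s) 9 = 1 occurrence(s).

1


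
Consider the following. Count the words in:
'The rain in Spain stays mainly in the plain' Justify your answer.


Split into words: The | rain | in | Spain | stays | mainly | in | the | plain = 9 words.

9


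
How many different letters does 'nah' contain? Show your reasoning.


Unique letters in 'nah': {a, h, n} = 3 distinct letters.

3


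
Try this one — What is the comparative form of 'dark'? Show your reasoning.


Apply comparative formation (add -er): 'dark' -> 'darker'.

darker


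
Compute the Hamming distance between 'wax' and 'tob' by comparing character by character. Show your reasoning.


Alignment:
Position 1: 'w' vs 't' = DIFFER
Position 2: 'a' vs 'o' = DIFFER
Position 3: 'x' vs 'b' = DIFFER
Total differences: 3

3


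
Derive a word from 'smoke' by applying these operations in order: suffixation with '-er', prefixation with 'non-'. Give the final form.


Step 1: Add suffix '-er' to 'smoke' = 'smoker'
Step 2: Add prefix 'non-' to 'smoker' = 'nonsmoker'

nonsmoker


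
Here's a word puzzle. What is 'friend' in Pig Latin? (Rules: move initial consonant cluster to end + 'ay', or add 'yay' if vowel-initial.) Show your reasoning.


'friend': move consonant cluster 'fr' to end and add 'ay': 'iendfray'.

iendfray


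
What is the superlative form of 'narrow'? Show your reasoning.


Apply superlative formation (add -est): 'narrow' -> 'narrowest'.

narrowest


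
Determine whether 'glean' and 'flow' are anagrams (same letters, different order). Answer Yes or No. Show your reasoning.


Sorted letters of 'glean': 'aegln'
Sorted letters of 'flow': 'flow'
They do not match.

No


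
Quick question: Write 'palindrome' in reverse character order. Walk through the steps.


Reverse 'palindrome' character by character: 'emordnilap'.

emordnilap


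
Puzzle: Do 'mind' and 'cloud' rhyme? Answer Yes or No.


Rime (stressed vowel + following sounds) of 'mind': -ind = /aɪnd/
Rime of 'cloud': -oud = /aʊd/
/aɪnd/ and /aʊd/ are different ending sounds, so the words do not rhyme.

No


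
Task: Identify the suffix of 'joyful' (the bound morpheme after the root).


The word 'joyful' = 'joy' (root) + '-ful' (suffix). The suffix is '-ful'.

ful


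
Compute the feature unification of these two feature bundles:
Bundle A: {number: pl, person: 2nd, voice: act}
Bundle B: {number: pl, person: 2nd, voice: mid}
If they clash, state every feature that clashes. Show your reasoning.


Compare features:
number: A=pl vs B=pl -> unified: pl
person: A=2nd vs B=2nd -> unified: 2nd
voice: A=act vs B=mid -> CLASH
Clash detected on feature 'voice' (act vs mid); unification fails.

CLASH on 'voice' (act vs mid)


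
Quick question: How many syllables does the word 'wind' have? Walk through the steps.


Break 'wind' into syllables: wind -> wind = 1 syllable

1 syllable


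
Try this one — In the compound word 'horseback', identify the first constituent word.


Split 'horseback' into 'horse' + 'back'. The first part is 'horse'.

horse


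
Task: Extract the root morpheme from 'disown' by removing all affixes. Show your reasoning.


Remove prefix 'dis' from 'disown' to get root 'own'.

own


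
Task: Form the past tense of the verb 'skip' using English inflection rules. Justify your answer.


Apply rule: Double final consonant and add -ed. 'skip' becomes 'skipped'.

skipped


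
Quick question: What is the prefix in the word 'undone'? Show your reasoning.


The word 'undone' = 'un' (prefix) + 'done' (root). The prefix is 'un'.

un


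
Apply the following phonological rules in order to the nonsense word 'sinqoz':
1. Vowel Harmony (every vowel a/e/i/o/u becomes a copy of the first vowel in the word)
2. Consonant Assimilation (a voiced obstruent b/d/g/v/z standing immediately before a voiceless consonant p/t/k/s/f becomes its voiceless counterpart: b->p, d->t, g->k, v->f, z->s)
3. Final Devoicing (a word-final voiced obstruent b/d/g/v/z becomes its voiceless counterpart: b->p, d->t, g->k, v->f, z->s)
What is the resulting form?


Starting form: 'sinqoz'
Rule 1: Vowel Harmony: all vowels become 'i' (matching first vowel). 'sinqoz' -> 'sinqiz'
Rule 2: Consonant Assimilation: no voiced obstruent (b/d/g/v/z) stands immediately before a voiceless consonant (p/t/k/s/f). No change.
Rule 3: Final Devoicing: word-final voiced obstruent 'z' becomes voiceless 's'. 'sinqiz' -> 'sinqis'
Final form: 'sinqis'

sinqis


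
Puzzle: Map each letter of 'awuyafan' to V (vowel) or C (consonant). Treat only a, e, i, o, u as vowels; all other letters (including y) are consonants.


Letter mapping: a = V, w = C, u = V, y = C, a = V, f = C, a = V, n = C.

VCVCVCVC


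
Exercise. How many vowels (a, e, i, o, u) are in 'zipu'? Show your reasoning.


Vowels in 'zipu': i, u = 2 vowels.

2


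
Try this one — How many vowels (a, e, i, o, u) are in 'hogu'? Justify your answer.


Vowels in 'hogu': o, u = 2 vowels.

2


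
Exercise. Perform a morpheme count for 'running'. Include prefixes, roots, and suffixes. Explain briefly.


Decomposition: run (root) + -ing (suffix) = 2 morpheme(s)

2 morphemes


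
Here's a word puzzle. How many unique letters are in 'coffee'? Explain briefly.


Unique letters in 'coffee': {c, e, f, o} = 4 distinct letters.

4


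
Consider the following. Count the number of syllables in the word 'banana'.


Break 'banana' into syllables: ba-na-na -> ba | na | na = 3 syllables

3 syllables


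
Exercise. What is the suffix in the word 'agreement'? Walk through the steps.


The word 'agreement' = 'agree' (root) + '-ment' (suffix). The suffix is '-ment'.

ment


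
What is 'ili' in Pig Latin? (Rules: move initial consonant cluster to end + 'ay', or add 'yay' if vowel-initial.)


'ili' starts with a vowel, so add 'yay': 'iliyay'.

iliyay


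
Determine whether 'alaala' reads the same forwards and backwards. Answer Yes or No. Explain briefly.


Forward: 'alaala'
Reversed: 'alaala'
They are identical.

Yes


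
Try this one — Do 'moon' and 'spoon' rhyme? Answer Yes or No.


Rime (stressed vowel + following sounds) of 'moon': -oon = /uːn/
Rime of 'spoon': -oon = /uːn/
/uːn/ and /uːn/ are the same ending sound, so the words rhyme.

Yes


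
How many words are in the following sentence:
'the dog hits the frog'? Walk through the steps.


Split into words: the | dog | hits | the | frog = 5 words.

5


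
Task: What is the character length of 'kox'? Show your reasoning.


Spell out 'kox' and number each letter: k(1), o(2), x(3). Total: 3 letters.

3


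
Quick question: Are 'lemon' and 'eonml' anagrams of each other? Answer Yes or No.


Sorted letters of 'lemon': 'elmno'
Sorted letters of 'eonml': 'elmno'
They match.

Yes


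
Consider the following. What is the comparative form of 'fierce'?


Apply comparative formation (ends in e: add -r): 'fierce' -> 'fiercer'.

fiercer


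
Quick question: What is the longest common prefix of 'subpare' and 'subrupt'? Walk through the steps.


Compare from the start: 3 characters match: 'sub'. Mismatch at position 4: 'p' vs 'r'.

sub


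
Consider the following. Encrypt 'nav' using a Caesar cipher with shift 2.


Shift each letter by 2: n -> p, a -> c, v -> x. Result: 'pcx'.

pcx


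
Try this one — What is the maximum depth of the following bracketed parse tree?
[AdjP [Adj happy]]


Count bracket nesting levels:
'[' at pos 0: depth = 1
'[' at pos 6: depth = 2
Maximum depth reached: 2

2


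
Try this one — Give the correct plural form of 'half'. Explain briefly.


Apply rule: Change -f to -ves. 'half' becomes 'halves'.

halves


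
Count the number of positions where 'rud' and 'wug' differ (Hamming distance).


Alignment:
Position 1: 'r' vs 'w' = DIFFER
Position 2: 'u' vs 'u' = match
Position 3: 'd' vs 'g' = DIFFER
Total differences: 2

2


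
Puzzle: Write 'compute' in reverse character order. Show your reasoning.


Reverse 'compute' character by character: 'etupmoc'.

etupmoc


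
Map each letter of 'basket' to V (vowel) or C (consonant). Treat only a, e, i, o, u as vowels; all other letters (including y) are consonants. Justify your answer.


Letter mapping: b = C, a = V, s = C, k = C, e = V, t = C.

CVCCVC


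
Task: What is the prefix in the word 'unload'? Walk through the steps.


The word 'unload' = 'un' (prefix) + 'load' (root). The prefix is 'un'.

un


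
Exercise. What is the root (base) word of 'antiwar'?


Remove prefix 'anti' from 'antiwar' to get root 'war'.

war


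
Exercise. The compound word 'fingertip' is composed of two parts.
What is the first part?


Split 'fingertip' into 'finger' + 'tip'. The first part is 'finger'.

finger


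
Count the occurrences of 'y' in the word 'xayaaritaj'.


Letter 'y' in 'xayaaritaj': found at position(s) 3 = 1 occurrence(s).

1


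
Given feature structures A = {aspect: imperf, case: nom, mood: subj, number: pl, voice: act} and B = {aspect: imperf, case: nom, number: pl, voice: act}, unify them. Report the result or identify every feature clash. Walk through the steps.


Compare features:
aspect: A=imperf vs B=imperf -> unified: imperf
case: A=nom vs B=nom -> unified: nom
mood: A=subj vs B=_ -> unified: subj
number: A=pl vs B=pl -> unified: pl
voice: A=act vs B=act -> unified: act
No clashes found.

Unified: {aspect: imperf, case: nom, mood: subj, number: pl, voice: act}


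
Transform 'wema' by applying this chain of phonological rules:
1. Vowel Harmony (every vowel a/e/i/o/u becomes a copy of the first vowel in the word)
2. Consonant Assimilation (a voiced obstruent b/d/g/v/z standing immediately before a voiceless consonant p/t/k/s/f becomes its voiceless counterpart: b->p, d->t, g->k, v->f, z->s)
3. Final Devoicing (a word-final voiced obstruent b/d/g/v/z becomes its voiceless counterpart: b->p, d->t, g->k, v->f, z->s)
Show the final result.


Starting form: 'wema'
Rule 1: Vowel Harmony: all vowels become 'e' (matching first vowel). 'wema' -> 'weme'
Rule 2: Consonant Assimilation: no voiced obstruent (b/d/g/v/z) stands immediately before a voiceless consonant (p/t/k/s/f). No change.
Rule 3: Final Devoicing: the word ends in the vowel 'e', not a consonant. No change.
Final form: 'weme'

weme


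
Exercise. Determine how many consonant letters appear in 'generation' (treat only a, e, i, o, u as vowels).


Consonants in 'generation': g, n, r, t, n = 5 consonants.

5


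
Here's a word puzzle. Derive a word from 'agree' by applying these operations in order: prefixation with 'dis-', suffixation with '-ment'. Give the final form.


Step 1: Add prefix 'dis-' to 'agree' = 'disagree'
Step 2: Add suffix '-ment' to 'disagree' = 'disagreement'

disagreement


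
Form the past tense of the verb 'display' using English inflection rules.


Apply rule: Add -ed. 'display' becomes 'displayed'.

displayed


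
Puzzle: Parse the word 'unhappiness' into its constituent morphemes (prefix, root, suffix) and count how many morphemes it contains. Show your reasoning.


Step 1: Identify prefix: 'un' (meaning: not/reverse)
Step 2: Identify root: 'happy'
Step 3: Identify suffix(es): 'ness'
Decomposition: un- (prefix: not/reverse) + happy (root) + -ness (suffix: state of)
Total morphemes: 3

3 morphemes (un- (prefix: not/reverse) + happy (root) + -ness (suffix: state of))


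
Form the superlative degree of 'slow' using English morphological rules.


Apply superlative formation (add -est): 'slow' -> 'slowest'.

slowest


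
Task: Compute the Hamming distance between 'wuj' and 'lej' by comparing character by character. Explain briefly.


Alignment:
Position 1: 'w' vs 'l' = DIFFER
Position 2: 'u' vs 'e' = DIFFER
Position 3: 'j' vs 'j' = match
Total differences: 2

2


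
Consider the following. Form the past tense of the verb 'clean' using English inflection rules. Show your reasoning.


Apply rule: Add -ed. 'clean' becomes 'cleaned'.

cleaned


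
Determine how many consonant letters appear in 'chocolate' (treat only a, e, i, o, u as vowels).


Consonants in 'chocolate': c, h, c, l, t = 5 consonants.

5


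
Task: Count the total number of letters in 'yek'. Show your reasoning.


Spell out 'yek' and number each letter: y(1), e(2), k(3). Total: 3 letters.

3


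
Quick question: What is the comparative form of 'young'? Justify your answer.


Apply comparative formation (add -er): 'young' -> 'younger'.

younger


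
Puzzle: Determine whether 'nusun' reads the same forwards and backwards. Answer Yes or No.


Forward: 'nusun'
Reversed: 'nusun'
They are identical.

Yes


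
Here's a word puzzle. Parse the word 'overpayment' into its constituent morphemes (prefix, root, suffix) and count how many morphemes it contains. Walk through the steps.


Step 1: Identify prefix: 'over' (meaning: excessively)
Step 2: Identify root: 'pay'
Step 3: Identify suffix(es): 'ment'
Decomposition: over- (prefix: excessively) + pay (root) + -ment (suffix: action/result)
Total morphemes: 3

3 morphemes (over- (prefix: excessively) + pay (root) + -ment (suffix: action/result))


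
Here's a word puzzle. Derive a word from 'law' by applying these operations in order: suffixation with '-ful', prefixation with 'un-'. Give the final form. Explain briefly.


Step 1: Add suffix '-ful' to 'law' = 'lawful'
Step 2: Add prefix 'un-' to 'lawful' = 'unlawful'

unlawful


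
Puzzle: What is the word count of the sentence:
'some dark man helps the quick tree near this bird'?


Split into words: some | dark | man | helps | the | quick | tree | near | this | bird = 10 words.

10


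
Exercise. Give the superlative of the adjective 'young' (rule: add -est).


Apply superlative formation (add -est): 'young' -> 'youngest'.

youngest


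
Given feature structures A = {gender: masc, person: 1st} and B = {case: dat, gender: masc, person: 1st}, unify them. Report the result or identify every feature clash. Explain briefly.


Compare features:
case: A=_ vs B=dat -> unified: dat
gender: A=masc vs B=masc -> unified: masc
person: A=1st vs B=1st -> unified: 1st
No clashes found.

Unified: {case: dat, gender: masc, person: 1st}


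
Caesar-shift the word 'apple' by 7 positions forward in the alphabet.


Shift each letter by 7: a -> h, p -> w, p -> w, l -> s, e -> l. Result: 'hwwsl'.

hwwsl


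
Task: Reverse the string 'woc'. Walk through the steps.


Reverse 'woc' character by character: 'cow'.

cow


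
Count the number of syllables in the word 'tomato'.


Break 'tomato' into syllables: to-ma-to -> to | ma | to = 3 syllables

3 syllables


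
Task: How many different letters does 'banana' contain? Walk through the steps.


Unique letters in 'banana': {a, b, n} = 3 distinct letters.

3


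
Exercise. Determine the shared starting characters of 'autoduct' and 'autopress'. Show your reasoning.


Compare from the start: 4 characters match: 'auto'. Mismatch at position 5: 'd' vs 'p'.

auto


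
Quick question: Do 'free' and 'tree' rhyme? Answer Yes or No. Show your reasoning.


Rime (stressed vowel + following sounds) of 'free': -ee = /iː/
Rime of 'tree': -ee = /iː/
/iː/ and /iː/ are the same ending sound, so the words rhyme.

Yes


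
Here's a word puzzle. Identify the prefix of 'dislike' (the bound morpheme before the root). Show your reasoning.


The word 'dislike' = 'dis' (prefix) + 'like' (root). The prefix is 'dis'.

dis


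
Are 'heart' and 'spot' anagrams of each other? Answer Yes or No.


Sorted letters of 'heart': 'aehrt'
Sorted letters of 'spot': 'opst'
They do not match.

No


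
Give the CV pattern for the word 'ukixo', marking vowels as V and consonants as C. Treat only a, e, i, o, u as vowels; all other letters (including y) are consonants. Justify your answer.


Letter mapping: u = V, k = C, i = V, x = C, o = V.

VCVCV


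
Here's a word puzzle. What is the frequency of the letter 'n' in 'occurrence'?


Letter 'n' in 'occurrence': found at position(s) 8 = 1 occurrence(s).

1


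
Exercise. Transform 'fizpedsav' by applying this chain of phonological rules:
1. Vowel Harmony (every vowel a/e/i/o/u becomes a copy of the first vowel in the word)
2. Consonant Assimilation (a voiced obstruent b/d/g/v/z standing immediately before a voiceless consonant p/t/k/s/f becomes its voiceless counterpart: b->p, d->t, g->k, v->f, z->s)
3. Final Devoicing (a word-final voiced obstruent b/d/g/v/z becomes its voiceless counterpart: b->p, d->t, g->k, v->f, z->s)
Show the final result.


Starting form: 'fizpedsav'
Rule 1: Vowel Harmony: all vowels become 'i' (matching first vowel). 'fizpedsav' -> 'fizpidsiv'
Rule 2: Consonant Assimilation: voiced obstruent before voiceless consonant becomes voiceless ('zp' -> 'sp', 'ds' -> 'ts'). 'fizpidsiv' -> 'fispitsiv'
Rule 3: Final Devoicing: word-final voiced obstruent 'v' becomes voiceless 'f'. 'fispitsiv' -> 'fispitsif'
Final form: 'fispitsif'

fispitsif


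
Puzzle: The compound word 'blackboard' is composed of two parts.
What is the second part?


Split 'blackboard' into 'black' + 'board'. The second part is 'board'.

board


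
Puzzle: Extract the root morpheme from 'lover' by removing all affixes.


Remove suffix '-er' from 'lover' to get root 'love'.

love


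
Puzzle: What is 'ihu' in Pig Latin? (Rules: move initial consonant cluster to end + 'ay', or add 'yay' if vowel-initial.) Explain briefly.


'ihu' starts with a vowel, so add 'yay': 'ihuyay'.

ihuyay


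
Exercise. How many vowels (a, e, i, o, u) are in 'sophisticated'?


Vowels in 'sophisticated': o, i, i, a, e = 5 vowels.

5


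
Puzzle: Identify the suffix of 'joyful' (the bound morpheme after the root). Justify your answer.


The word 'joyful' = 'joy' (root) + '-ful' (suffix). The suffix is '-ful'.

ful


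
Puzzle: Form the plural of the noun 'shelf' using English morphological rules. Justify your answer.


Apply rule: Change -f to -ves. 'shelf' becomes 'shelves'.

shelves


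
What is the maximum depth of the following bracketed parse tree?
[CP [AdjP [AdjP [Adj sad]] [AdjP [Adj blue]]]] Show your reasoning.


Count bracket nesting levels:
'[' at pos 0: depth = 1
'[' at pos 4: depth = 2
'[' at pos 10: depth = 3
'[' at pos 16: depth = 4
'[' at pos 27: depth = 3
'[' at pos 33: depth = 4
Maximum depth reached: 4

4


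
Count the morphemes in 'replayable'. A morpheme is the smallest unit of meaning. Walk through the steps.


Decomposition: re- (prefix) + play (root) + -able (suffix) = 3 morpheme(s)

3 morphemes


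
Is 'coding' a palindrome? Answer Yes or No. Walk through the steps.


Forward: 'coding'
Reversed: 'gnidoc'
They differ.

No


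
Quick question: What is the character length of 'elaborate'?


Spell out 'elaborate' and number each letter: e(1), l(2), a(3), b(4), o(5), r(6), a(7), t(8), e(9). Total: 9 letters.

9


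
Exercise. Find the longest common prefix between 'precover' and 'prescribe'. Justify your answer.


Compare from the start: 3 characters match: 'pre'. Mismatch at position 4: 'c' vs 's'.

pre


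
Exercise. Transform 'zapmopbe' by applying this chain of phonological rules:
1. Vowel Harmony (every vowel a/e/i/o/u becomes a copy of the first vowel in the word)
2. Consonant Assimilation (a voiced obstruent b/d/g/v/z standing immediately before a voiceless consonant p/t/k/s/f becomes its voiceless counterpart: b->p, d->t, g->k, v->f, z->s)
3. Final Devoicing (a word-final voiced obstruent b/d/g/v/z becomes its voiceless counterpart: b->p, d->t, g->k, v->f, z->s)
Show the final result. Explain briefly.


Starting form: 'zapmopbe'
Rule 1: Vowel Harmony: all vowels become 'a' (matching first vowel). 'zapmopbe' -> 'zapmapba'
Rule 2: Consonant Assimilation: no voiced obstruent (b/d/g/v/z) stands immediately before a voiceless consonant (p/t/k/s/f). No change.
Rule 3: Final Devoicing: the word ends in the vowel 'a', not a consonant. No change.
Final form: 'zapmapba'

zapmapba


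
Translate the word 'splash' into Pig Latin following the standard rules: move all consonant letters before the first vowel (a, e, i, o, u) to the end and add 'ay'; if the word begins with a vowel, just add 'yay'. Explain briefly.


'splash': move consonant cluster 'spl' to end and add 'ay': 'ashsplay'.

ashsplay


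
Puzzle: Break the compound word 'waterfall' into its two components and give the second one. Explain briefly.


Split 'waterfall' into 'water' + 'fall'. The second part is 'fall'.

fall


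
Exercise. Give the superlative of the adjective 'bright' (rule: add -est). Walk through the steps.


Apply superlative formation (add -est): 'bright' -> 'brightest'.

brightest


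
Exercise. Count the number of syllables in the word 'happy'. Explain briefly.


Break 'happy' into syllables: hap-py -> hap | py = 2 syllables

2 syllables


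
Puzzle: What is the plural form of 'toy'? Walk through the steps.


Apply rule: Add -s. 'toy' becomes 'toys'.

toys


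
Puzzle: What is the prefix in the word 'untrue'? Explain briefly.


The word 'untrue' = 'un' (prefix) + 'true' (root). The prefix is 'un'.

un


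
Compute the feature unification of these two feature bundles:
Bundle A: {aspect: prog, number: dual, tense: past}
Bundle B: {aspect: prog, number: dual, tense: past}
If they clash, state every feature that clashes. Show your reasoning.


Compare features:
aspect: A=prog vs B=prog -> unified: prog
number: A=dual vs B=dual -> unified: dual
tense: A=past vs B=past -> unified: past
No clashes found.

Unified: {aspect: prog, number: dual, tense: past}


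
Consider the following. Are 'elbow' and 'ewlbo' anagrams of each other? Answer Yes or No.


Sorted letters of 'elbow': 'below'
Sorted letters of 'ewlbo': 'below'
They match.

Yes


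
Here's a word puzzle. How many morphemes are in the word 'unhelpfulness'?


Decomposition: un- (prefix) + help (root) + -ful (suffix) + -ness (suffix) = 4 morpheme(s)

4 morphemes


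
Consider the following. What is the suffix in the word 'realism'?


The word 'realism' = 'real' (root) + '-ism' (suffix). The suffix is '-ism'.

ism


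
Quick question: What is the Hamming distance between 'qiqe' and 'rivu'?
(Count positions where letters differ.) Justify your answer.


Alignment:
Position 1: 'q' vs 'r' = DIFFER
Position 2: 'i' vs 'i' = match
Position 3: 'q' vs 'v' = DIFFER
Position 4: 'e' vs 'u' = DIFFER
Total differences: 3

3


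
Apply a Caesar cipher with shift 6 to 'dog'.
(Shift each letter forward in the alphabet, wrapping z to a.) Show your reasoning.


Shift each letter by 6: d -> j, o -> u, g -> m. Result: 'jum'.

jum


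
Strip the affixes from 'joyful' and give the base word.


Remove suffix '-ful' from 'joyful' to get root 'joy'.

joy


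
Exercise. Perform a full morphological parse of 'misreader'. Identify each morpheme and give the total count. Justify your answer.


Step 1: Identify prefix: 'mis' (meaning: wrongly)
Step 2: Identify root: 'read'
Step 3: Identify suffix(es): 'er'
Decomposition: mis- (prefix: wrongly) + read (root) + -er (suffix: one who)
Total morphemes: 3

3 morphemes (mis- (prefix: wrongly) + read (root) + -er (suffix: one who))


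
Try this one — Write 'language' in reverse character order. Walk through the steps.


Reverse 'language' character by character: 'egaugnal'.

egaugnal


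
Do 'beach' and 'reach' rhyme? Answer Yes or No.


Rime (stressed vowel + following sounds) of 'beach': -each = /iːtʃ/
Rime of 'reach': -each = /iːtʃ/
/iːtʃ/ and /iːtʃ/ are the same ending sound, so the words rhyme.

Yes


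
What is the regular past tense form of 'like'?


Apply rule: Add -d (word ends in -e). 'like' becomes 'liked'.

liked


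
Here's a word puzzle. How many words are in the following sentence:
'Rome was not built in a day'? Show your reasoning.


Split into words: Rome | was | not | built | in | a | day = 7 words.

7


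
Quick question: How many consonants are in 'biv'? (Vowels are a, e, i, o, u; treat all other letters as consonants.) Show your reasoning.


Consonants in 'biv': b, v = 2 consonants.

2


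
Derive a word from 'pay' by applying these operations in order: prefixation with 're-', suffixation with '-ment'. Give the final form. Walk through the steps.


Step 1: Add prefix 're-' to 'pay' = 'repay'
Step 2: Add suffix '-ment' to 'repay' = 'repayment'

repayment


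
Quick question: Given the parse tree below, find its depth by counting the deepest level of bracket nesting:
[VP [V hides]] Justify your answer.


Count bracket nesting levels:
'[' at pos 0: depth = 1
'[' at pos 4: depth = 2
Maximum depth reached: 2

2


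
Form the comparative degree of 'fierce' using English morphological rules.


Apply comparative formation (ends in e: add -r): 'fierce' -> 'fiercer'.

fiercer


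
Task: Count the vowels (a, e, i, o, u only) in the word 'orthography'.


Vowels in 'orthography': o, o, a = 3 vowels.

3


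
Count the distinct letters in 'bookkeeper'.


Unique letters in 'bookkeeper': {b, e, k, o, p, r} = 6 distinct letters.

6


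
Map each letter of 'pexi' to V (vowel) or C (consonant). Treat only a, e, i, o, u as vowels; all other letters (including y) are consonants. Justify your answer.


Letter mapping: p = C, e = V, x = C, i = V.

CVCV


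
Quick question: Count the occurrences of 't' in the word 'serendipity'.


Letter 't' in 'serendipity': found at position(s) 10 = 1 occurrence(s).

1


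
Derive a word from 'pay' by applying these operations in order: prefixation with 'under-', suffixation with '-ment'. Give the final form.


Step 1: Add prefix 'under-' to 'pay' = 'underpay'
Step 2: Add suffix '-ment' to 'underpay' = 'underpayment'

underpayment


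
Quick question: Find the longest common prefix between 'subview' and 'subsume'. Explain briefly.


Compare from the start: 3 characters match: 'sub'. Mismatch at position 4: 'v' vs 's'.

sub


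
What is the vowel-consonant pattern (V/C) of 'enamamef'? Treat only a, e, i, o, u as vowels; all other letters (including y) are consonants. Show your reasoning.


Letter mapping: e = V, n = C, a = V, m = C, a = V, m = C, e = V, f = C.

VCVCVCVC


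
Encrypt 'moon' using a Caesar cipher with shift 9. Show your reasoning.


Shift each letter by 9: m -> v, o -> x, o -> x, n -> w. Result: 'vxxw'.

vxxw


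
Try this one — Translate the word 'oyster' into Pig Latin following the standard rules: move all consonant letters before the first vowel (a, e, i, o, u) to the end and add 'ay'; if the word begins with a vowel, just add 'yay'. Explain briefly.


'oyster' starts with a vowel, so add 'yay': 'oysteryay'.

oysteryay


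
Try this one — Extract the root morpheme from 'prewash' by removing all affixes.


Remove prefix 'pre' from 'prewash' to get root 'wash'.

wash


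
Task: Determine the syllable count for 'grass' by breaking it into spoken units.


Break 'grass' into syllables: grass -> grass = 1 syllable

1 syllable


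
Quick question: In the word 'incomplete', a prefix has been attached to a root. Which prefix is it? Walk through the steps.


The word 'incomplete' = 'in' (prefix) + 'complete' (root). The prefix is 'in'.

in


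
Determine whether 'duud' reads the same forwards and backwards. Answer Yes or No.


Forward: 'duud'
Reversed: 'duud'
They are identical.

Yes


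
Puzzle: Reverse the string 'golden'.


Reverse 'golden' character by character: 'nedlog'.

nedlog


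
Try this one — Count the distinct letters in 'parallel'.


Unique letters in 'parallel': {a, e, l, p, r} = 5 distinct letters.

5


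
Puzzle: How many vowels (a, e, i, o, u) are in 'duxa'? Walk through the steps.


Vowels in 'duxa': u, a = 2 vowels.

2


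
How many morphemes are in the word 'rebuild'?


Decomposition: re- (prefix) + build (root) = 2 morpheme(s)

2 morphemes


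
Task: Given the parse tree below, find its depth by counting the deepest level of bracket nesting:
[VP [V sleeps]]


Count bracket nesting levels:
'[' at pos 0: depth = 1
'[' at pos 4: depth = 2
Maximum depth reached: 2

2


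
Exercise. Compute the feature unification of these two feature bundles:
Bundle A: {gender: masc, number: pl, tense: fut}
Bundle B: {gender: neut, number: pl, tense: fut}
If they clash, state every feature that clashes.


Compare features:
gender: A=masc vs B=neut -> CLASH
number: A=pl vs B=pl -> unified: pl
tense: A=fut vs B=fut -> unified: fut
Clash detected on feature 'gender' (masc vs neut); unification fails.

CLASH on 'gender' (masc vs neut)


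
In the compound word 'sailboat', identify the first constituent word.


Split 'sailboat' into 'sail' + 'boat'. The first part is 'sail'.

sail


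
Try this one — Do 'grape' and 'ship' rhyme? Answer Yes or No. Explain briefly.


Rime (stressed vowel + following sounds) of 'grape': -ape = /eɪp/
Rime of 'ship': -ip = /ɪp/
/eɪp/ and /ɪp/ are different ending sounds, so the words do not rhyme.

No


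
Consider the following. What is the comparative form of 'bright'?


Apply comparative formation (add -er): 'bright' -> 'brighter'.

brighter


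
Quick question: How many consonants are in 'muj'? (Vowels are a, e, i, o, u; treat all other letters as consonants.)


Consonants in 'muj': m, j = 2 consonants.

2


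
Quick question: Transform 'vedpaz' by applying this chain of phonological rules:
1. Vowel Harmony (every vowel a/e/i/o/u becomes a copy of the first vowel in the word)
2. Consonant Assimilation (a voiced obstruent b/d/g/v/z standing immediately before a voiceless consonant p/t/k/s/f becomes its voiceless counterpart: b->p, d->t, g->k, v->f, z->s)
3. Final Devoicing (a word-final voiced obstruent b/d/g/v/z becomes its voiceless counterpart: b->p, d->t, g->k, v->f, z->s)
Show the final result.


Starting form: 'vedpaz'
Rule 1: Vowel Harmony: all vowels become 'e' (matching first vowel). 'vedpaz' -> 'vedpez'
Rule 2: Consonant Assimilation: voiced obstruent before voiceless consonant becomes voiceless ('dp' -> 'tp'). 'vedpez' -> 'vetpez'
Rule 3: Final Devoicing: word-final voiced obstruent 'z' becomes voiceless 's'. 'vetpez' -> 'vetpes'
Final form: 'vetpes'

vetpes


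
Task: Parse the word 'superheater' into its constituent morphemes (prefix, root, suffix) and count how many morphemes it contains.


Step 1: Identify prefix: 'super' (meaning: above)
Step 2: Identify root: 'heat'
Step 3: Identify suffix(es): 'er'
Decomposition: super- (prefix: above) + heat (root) + -er (suffix: one who)
Total morphemes: 3

3 morphemes (super- (prefix: above) + heat (root) + -er (suffix: one who))


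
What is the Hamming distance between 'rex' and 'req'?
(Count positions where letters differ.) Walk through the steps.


Alignment:
Position 1: 'r' vs 'r' = match
Position 2: 'e' vs 'e' = match
Position 3: 'x' vs 'q' = DIFFER
Total differences: 1

1


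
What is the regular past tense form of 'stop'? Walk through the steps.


Apply rule: Double final consonant and add -ed. 'stop' becomes 'stopped'.

stopped


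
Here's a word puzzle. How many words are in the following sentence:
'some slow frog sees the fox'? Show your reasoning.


Split into words: some | slow | frog | sees | the | fox = 6 words.

6


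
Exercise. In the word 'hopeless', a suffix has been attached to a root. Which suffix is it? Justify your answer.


The word 'hopeless' = 'hope' (root) + '-less' (suffix). The suffix is '-less'.

less


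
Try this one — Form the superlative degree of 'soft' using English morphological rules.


Apply superlative formation (add -est): 'soft' -> 'softest'.

softest


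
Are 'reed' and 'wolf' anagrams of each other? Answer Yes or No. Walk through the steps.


Sorted letters of 'reed': 'deer'
Sorted letters of 'wolf': 'flow'
They do not match.

No


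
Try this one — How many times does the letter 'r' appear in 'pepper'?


Letter 'r' in 'pepper': found at position(s) 6 = 1 occurrence(s).

1


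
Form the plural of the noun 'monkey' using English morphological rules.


Apply rule: Add -s. 'monkey' becomes 'monkeys'.

monkeys


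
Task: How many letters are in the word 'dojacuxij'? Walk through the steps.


Spell out 'dojacuxij' and number each letter: d(1), o(2), j(3), a(4), c(5), u(6), x(7), i(8), j(9). Total: 9 letters.

9


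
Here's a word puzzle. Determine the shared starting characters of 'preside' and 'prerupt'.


Compare from the start: 3 characters match: 'pre'. Mismatch at position 4: 's' vs 'r'.

pre


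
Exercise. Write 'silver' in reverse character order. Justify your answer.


Reverse 'silver' character by character: 'revlis'.

revlis


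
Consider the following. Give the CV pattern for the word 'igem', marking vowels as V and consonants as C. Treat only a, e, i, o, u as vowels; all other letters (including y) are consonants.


Letter mapping: i = V, g = C, e = V, m = C.

VCVC


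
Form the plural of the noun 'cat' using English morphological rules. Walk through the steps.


Apply rule: Add -s. 'cat' becomes 'cats'.

cats


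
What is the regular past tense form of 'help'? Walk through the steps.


Apply rule: Add -ed. 'help' becomes 'helped'.

helped


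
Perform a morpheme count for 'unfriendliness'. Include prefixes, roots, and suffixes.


Decomposition: un- (prefix) + friend (root) + -ly (suffix) + -ness (suffix) = 4 morpheme(s)

4 morphemes


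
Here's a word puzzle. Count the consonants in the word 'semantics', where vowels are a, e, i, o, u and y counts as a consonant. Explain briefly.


Consonants in 'semantics': s, m, n, t, c, s = 6 consonants.

6


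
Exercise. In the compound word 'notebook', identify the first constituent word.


Split 'notebook' into 'note' + 'book'. The first part is 'note'.

note


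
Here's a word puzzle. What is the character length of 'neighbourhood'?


Spell out 'neighbourhood' and number each letter: n(1), e(2), i(3), g(4), h(5), b(6), o(7), u(8), r(9), h(10), o(11), o(12), d(13). Total: 13 letters.

13


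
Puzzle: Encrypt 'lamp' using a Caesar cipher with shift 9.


Shift each letter by 9: l -> u, a -> j, m -> v, p -> y. Result: 'ujvy'.

ujvy


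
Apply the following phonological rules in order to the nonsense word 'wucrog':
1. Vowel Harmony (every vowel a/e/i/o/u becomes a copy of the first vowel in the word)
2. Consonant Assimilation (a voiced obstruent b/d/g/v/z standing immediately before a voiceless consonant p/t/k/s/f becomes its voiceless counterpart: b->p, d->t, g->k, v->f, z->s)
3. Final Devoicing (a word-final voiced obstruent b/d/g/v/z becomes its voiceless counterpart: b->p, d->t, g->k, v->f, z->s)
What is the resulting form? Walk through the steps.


Starting form: 'wucrog'
Rule 1: Vowel Harmony: all vowels become 'u' (matching first vowel). 'wucrog' -> 'wucrug'
Rule 2: Consonant Assimilation: no voiced obstruent (b/d/g/v/z) stands immediately before a voiceless consonant (p/t/k/s/f). No change.
Rule 3: Final Devoicing: word-final voiced obstruent 'g' becomes voiceless 'k'. 'wucrug' -> 'wucruk'
Final form: 'wucruk'

wucruk


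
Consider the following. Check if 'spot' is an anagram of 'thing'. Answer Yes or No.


Sorted letters of 'spot': 'opst'
Sorted letters of 'thing': 'ghint'
They do not match.

No


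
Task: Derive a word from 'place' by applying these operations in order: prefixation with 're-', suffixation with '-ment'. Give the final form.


Step 1: Add prefix 're-' to 'place' = 'replace'
Step 2: Add suffix '-ment' to 'replace' = 'replacement'

replacement


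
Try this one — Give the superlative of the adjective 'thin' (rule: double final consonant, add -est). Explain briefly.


Apply superlative formation (double final consonant, add -est): 'thin' -> 'thinnest'.

thinnest


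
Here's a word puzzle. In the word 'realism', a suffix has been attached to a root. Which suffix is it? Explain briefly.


The word 'realism' = 'real' (root) + '-ism' (suffix). The suffix is '-ism'.

ism


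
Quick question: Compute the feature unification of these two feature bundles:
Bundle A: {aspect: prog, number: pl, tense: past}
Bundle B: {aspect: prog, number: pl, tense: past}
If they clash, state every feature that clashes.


Compare features:
aspect: A=prog vs B=prog -> unified: prog
number: A=pl vs B=pl -> unified: pl
tense: A=past vs B=past -> unified: past
No clashes found.

Unified: {aspect: prog, number: pl, tense: past}


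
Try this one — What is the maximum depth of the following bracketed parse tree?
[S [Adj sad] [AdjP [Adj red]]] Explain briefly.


Count bracket nesting levels:
'[' at pos 0: depth = 1
'[' at pos 3: depth = 2
'[' at pos 13: depth = 2
'[' at pos 19: depth = 3
Maximum depth reached: 3

3


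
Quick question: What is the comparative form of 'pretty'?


Apply comparative formation (consonant + y: change y to i, add -er): 'pretty' -> 'prettier'.

prettier


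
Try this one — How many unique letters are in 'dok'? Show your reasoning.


Unique letters in 'dok': {d, k, o} = 3 distinct letters.

3


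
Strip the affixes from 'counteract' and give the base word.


Remove prefix 'counter' from 'counteract' to get root 'act'.

act


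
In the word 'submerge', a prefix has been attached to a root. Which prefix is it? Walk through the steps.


The word 'submerge' = 'sub' (prefix) + 'merge' (root). The prefix is 'sub'.

sub


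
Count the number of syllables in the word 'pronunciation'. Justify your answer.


Break 'pronunciation' into syllables: pro-nun-ci-a-tion -> pro | nun | ci | a | tion = 5 syllables

5 syllables


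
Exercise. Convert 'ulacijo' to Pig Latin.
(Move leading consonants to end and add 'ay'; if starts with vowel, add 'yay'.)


'ulacijo' starts with a vowel, so add 'yay': 'ulacijoyay'.

ulacijoyay


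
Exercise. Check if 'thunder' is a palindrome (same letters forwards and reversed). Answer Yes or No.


Forward: 'thunder'
Reversed: 'rednuht'
They differ.

No


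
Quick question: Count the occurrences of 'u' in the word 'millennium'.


Letter 'u' in 'millennium': found at position(s) 9 = 1 occurrence(s).

1


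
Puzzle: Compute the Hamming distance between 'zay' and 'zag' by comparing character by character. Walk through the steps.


Alignment:
Position 1: 'z' vs 'z' = match
Position 2: 'a' vs 'a' = match
Position 3: 'y' vs 'g' = DIFFER
Total differences: 1

1


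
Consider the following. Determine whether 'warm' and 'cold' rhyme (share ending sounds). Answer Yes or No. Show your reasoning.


Rime (stressed vowel + following sounds) of 'warm': -arm = /ɔːrm/
Rime of 'cold': -old = /oʊld/
/ɔːrm/ and /oʊld/ are different ending sounds, so the words do not rhyme.

No
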